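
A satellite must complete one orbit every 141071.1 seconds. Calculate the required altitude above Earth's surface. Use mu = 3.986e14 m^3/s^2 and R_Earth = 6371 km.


T = 141071.1 s
r = (mu*T^2/(4*pi^2))^(1/3) = (3.986e14 * 141071.1^2 / (4*pi^2))^(1/3)
r = 5.8571258e+07 m = 58571.2583 km
alt = r - R_E = 58571.2583 - 6371 = 52200.2583 km

52200.2583 km


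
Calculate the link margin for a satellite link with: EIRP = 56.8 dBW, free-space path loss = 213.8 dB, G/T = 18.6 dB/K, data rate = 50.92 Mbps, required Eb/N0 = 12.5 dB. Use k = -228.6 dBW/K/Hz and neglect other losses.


C/N0 = EIRP - FSPL + G/T - k = 56.8 - 213.8 + 18.6 - (-228.6)
C/N0 = 90.2000 dB-Hz
R_b = 50.92 Mbps = 5.092e+07 bps -> 10*log10(R_b) = 77.0689 dB-Hz
Eb/N0 = C/N0 - 10*log10(R_b) = 90.2000 - 77.0689 = 13.1311 dB
Margin = Eb/N0 - Eb/N0_req = 13.1311 - 12.5 = 0.6311161 dB (link closes)

0.6311 dB


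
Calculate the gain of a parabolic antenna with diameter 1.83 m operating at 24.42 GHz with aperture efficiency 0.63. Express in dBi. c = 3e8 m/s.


lambda = c/f = 3e8 / 2.442e+10 = 0.01228501 m
G = eta*(pi*D/lambda)^2 = 0.63*(pi*1.83/0.01228501)^2
G = 137972.1030 (linear)
G = 10*log10(137972.1030) = 51.3979 dBi

51.3979 dBi


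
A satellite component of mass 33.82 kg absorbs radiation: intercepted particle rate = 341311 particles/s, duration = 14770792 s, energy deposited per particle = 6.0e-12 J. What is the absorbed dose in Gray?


Total energy deposited = rate * time * E_per
  = 341311 * 14770792 * 6.0e-12 = 30.2486 J
Dose = E_total / mass = 30.2486 / 33.82
Dose = 0.8943998 Gy

0.8944 Gy


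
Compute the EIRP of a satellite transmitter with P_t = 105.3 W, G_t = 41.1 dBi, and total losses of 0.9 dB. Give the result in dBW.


Pt = 105.3 W = 20.2243 dBW
EIRP = Pt_dBW + Gt - losses = 20.2243 + 41.1 - 0.9 = 60.4243 dBW

60.4243 dBW


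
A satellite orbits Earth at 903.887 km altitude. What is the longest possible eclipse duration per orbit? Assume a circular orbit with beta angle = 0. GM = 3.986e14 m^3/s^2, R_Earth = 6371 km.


r = 7274.8870 km
T = 102.9199 min
Eclipse fraction = arcsin(R_E/r)/pi = arcsin(6371.0000/7274.8870)/pi
= arcsin(0.8757524)/pi = 0.3396342
Eclipse duration = 0.3396342 * 102.9199 = 34.9551 min

34.9551 minutes


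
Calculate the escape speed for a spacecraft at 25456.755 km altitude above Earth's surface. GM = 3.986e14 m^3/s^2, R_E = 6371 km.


r = 6371.0 + 25456.755 = 31827.7550 km = 3.1827755e+07 m
v_esc = sqrt(2*mu/r) = sqrt(2*3.986e14 / 3.1827755e+07)
v_esc = 5004.7299 m/s = 5.0047 km/s

5.0047 km/s


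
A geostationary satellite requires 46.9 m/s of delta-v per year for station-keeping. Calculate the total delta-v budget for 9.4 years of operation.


dV = rate * years = 46.9 * 9.4
dV = 440.8600 m/s

440.8600 m/s


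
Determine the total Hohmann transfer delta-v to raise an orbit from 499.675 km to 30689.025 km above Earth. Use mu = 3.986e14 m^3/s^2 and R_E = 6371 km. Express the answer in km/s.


r1 = 6870.6750 km = 6.870675e+06 m
r2 = 37060.0250 km = 3.7060025e+07 m
dv1 = sqrt(mu/r1)*(sqrt(2*r2/(r1+r2)) - 1) = 2276.8265 m/s
dv2 = sqrt(mu/r2)*(1 - sqrt(2*r1/(r1+r2))) = 1445.3627 m/s
total dv = |dv1| + |dv2| = 2276.8265 + 1445.3627 = 3722.1892 m/s = 3.7222 km/s

3.7222 km/s


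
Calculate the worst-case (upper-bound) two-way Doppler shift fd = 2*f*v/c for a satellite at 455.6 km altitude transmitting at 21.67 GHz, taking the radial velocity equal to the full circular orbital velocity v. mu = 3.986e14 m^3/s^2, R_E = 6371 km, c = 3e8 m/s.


r = 6.8266e+06 m
v = sqrt(mu/r) = 7641.2854 m/s (worst-case radial velocity)
f = 21.67 GHz = 2.167e+10 Hz
fd = 2*f*v/c = 2*2.167e+10*7641.2854/3.0e+08
fd = 1.103911e+06 Hz

1.1039e+06 Hz


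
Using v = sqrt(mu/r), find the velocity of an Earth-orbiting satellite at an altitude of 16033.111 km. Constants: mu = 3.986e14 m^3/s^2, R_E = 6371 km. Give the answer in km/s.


r = R_E + alt = 6371.0 + 16033.111 = 22404.1110 km = 2.2404111e+07 m
v = sqrt(mu/r) = sqrt(3.986e14 / 2.2404111e+07) = 4217.9827 m/s = 4.2180 km/s

4.2180 km/s


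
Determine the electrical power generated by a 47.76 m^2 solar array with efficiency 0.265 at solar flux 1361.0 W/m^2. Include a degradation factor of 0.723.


P = area * eta * S * degradation
P = 47.76 * 0.265 * 1361.0 * 0.723
P = 12453.9356 W

12453.9356 W


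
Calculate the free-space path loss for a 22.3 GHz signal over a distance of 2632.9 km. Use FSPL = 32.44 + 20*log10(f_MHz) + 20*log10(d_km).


f = 22.3 GHz = 22300.0000 MHz
d = 2632.9 km
FSPL = 32.44 + 20*log10(22300.0000) + 20*log10(2632.9)
FSPL = 32.44 + 86.9661 + 68.4087
FSPL = 187.8148 dB

187.8148 dB


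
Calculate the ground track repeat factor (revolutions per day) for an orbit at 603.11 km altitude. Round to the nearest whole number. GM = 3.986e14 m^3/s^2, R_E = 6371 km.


r = 6.97411e+06 m
T = 2*pi*sqrt(r^3/mu) = 5796.2140 s = 96.6036 min
revs/day = 1440 / 96.6036 = 14.9063
Rounded: 15 revolutions per day

15 revolutions per day


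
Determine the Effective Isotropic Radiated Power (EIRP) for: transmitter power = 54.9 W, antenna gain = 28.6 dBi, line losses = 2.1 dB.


Pt = 54.9 W = 17.3957 dBW
EIRP = Pt_dBW + Gt - losses = 17.3957 + 28.6 - 2.1 = 43.8957 dBW

43.8957 dBW


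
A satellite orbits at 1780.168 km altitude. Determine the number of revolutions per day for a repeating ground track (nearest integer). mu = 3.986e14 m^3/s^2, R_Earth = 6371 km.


r = 8.151168e+06 m
T = 2*pi*sqrt(r^3/mu) = 7323.8761 s = 122.0646 min
revs/day = 1440 / 122.0646 = 11.7970
Rounded: 12 revolutions per day

12 revolutions per day


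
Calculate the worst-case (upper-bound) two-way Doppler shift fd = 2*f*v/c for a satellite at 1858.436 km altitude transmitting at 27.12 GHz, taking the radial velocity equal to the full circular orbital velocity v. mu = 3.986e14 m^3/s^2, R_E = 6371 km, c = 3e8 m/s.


r = 8.229436e+06 m
v = sqrt(mu/r) = 6959.5893 m/s (worst-case radial velocity)
f = 27.12 GHz = 2.712e+10 Hz
fd = 2*f*v/c = 2*2.712e+10*6959.5893/3.0e+08
fd = 1.2582937e+06 Hz

1.2583e+06 Hz


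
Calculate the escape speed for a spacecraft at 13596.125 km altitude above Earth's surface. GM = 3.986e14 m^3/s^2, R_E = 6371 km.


r = 6371.0 + 13596.125 = 19967.1250 km = 1.9967125e+07 m
v_esc = sqrt(2*mu/r) = sqrt(2*3.986e14 / 1.9967125e+07)
v_esc = 6318.6729 m/s = 6.3187 km/s

6.3187 km/s


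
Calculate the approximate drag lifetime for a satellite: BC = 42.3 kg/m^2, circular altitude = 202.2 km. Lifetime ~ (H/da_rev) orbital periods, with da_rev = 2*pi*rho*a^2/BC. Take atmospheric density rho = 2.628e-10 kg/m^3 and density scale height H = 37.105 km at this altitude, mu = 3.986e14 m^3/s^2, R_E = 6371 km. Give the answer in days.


a = R_E + alt = 6573.2000 km = 6.5732e+06 m
da_rev = 2*pi*rho*a^2/BC = 2*pi*2.628e-10*(6.5732e+06)^2/42.3 = 1686.625084 m per revolution
N = H/da_rev = 37105.0000 m / 1686.625084 m = 21.9996 revolutions
P = 2*pi*sqrt(a^3/mu) = 5303.6700 s
lifetime = N*P = 21.9996 * 5303.6700 = 116678.3750 s = 1.3504 days

1.3504 days


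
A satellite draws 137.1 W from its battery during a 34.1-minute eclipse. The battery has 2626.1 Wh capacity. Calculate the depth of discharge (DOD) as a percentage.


E_used = P * t / 60 = 137.1 * 34.1 / 60 = 77.9185 Wh
DOD = E_used / E_total * 100 = 77.9185 / 2626.1 * 100
DOD = 2.9671 %

2.9671 %


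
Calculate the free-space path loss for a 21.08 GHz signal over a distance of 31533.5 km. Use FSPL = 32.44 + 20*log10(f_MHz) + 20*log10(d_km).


f = 21.08 GHz = 21080.0000 MHz
d = 31533.5 km
FSPL = 32.44 + 20*log10(21080.0000) + 20*log10(31533.5)
FSPL = 32.44 + 86.4774 + 89.9754
FSPL = 208.8929 dB

208.8929 dB


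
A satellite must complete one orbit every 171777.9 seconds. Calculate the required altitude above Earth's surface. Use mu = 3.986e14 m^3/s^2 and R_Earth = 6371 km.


T = 171777.9 s
r = (mu*T^2/(4*pi^2))^(1/3) = (3.986e14 * 171777.9^2 / (4*pi^2))^(1/3)
r = 6.6788862e+07 m = 66788.8623 km
alt = r - R_E = 66788.8623 - 6371 = 60417.8623 km

60417.8623 km


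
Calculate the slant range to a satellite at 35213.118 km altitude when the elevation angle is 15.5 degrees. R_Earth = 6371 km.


h = 35213.118 km, el = 15.5 deg
d = -R_E*sin(el) + sqrt((R_E*sin(el))^2 + 2*R_E*h + h^2)
d = -6371.0000*sin(0.270526) + sqrt((6371.0000*0.2672384)^2 + 2*6371.0000*35213.118 + 35213.118^2)
d = 39425.8572 km

39425.8572 km


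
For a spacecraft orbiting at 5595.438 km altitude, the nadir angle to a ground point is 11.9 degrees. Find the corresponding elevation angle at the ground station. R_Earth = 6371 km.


r = R_E + alt = 11966.4380 km
Law of sines in the satellite / Earth-center / ground-point triangle:
  sin(nadir)/R_E = sin(90 + el)/r  =>  cos(el) = (r/R_E)*sin(nadir)
cos(el) = (11966.4380 / 6371.0000) * sin(11.9 deg) = 0.3873065
el = arccos(0.3873065) = 67.2130 deg
(Earth-central angle = 90 - nadir - el = 10.8870 deg)

67.2130 degrees


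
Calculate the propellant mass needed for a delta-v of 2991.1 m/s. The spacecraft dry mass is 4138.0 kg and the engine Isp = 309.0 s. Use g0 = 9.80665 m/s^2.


ve = Isp * g0 = 309.0 * 9.80665 = 3030.254850 m/s
mass ratio = exp(dv/ve) = exp(2991.1/3030.254850) = 2.68338403
m_prop = m_dry * (mr - 1) = 4138.0 * (2.68338403 - 1)
m_prop = 6965.8431 kg

6965.8431 kg


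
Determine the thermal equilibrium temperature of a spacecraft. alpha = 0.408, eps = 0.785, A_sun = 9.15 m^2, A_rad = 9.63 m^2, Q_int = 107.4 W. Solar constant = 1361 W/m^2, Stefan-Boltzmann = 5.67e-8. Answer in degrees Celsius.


Numerator = alpha*S*A_sun + Q_int = 0.408*1361*9.15 + 107.4 = 5188.2852 W
Denominator = eps*sigma*A_rad = 0.785*5.67e-8*9.63 = 4.2862649e-07 W/K^4
T^4 = 1.2104444e+10 K^4
T = 331.6929 K = 58.5429 C

58.5429 degrees Celsius


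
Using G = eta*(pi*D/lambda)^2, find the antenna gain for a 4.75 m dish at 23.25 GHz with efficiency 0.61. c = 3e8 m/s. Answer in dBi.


lambda = c/f = 3e8 / 2.325e+10 = 0.01290323 m
G = eta*(pi*D/lambda)^2 = 0.61*(pi*4.75/0.01290323)^2
G = 815868.5732 (linear)
G = 10*log10(815868.5732) = 59.1162 dBi

59.1162 dBi


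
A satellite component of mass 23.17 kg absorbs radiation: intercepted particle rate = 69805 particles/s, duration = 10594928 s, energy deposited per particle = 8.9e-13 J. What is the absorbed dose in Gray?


Total energy deposited = rate * time * E_per
  = 69805 * 10594928 * 8.9e-13 = 0.6582253 J
Dose = E_total / mass = 0.6582253 / 23.17
Dose = 0.02840851 Gy

0.0284 Gy


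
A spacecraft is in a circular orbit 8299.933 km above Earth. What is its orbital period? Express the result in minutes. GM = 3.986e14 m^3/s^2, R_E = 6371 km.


r = 14670.9330 km = 1.4670933e+07 m
T = 2*pi*sqrt(r^3/mu) = 2*pi*sqrt(3.157717e+21 / 3.986e14)
T = 17684.7051 s = 294.7451 min

294.7451 minutes


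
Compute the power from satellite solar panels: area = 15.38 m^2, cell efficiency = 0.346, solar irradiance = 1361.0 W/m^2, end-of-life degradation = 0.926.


P = area * eta * S * degradation
P = 15.38 * 0.346 * 1361.0 * 0.926
P = 6706.5867 W

6706.5867 W


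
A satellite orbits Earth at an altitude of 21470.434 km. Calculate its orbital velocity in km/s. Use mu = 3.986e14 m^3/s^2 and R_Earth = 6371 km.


r = R_E + alt = 6371.0 + 21470.434 = 27841.4340 km = 2.7841434e+07 m
v = sqrt(mu/r) = sqrt(3.986e14 / 2.7841434e+07) = 3783.7536 m/s = 3.7838 km/s

3.7838 km/s


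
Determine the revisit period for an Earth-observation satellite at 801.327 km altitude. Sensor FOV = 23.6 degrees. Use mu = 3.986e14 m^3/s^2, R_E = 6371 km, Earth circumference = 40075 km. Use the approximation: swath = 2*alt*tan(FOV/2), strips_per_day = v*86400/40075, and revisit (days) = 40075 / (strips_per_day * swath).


swath = 2*801.327*tan(0.2059489) = 334.8119 km
v = sqrt(mu/r) = 7454.8448 m/s = 7.4548 km/s
strips/day = v*86400/40075 = 7.4548*86400/40075 = 16.0723
coverage/day = strips * swath = 16.0723 * 334.8119 = 5381.2065 km
revisit = 40075 / 5381.2065 = 7.4472 days

7.4472 days


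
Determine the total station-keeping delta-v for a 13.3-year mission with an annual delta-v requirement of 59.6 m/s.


dV = rate * years = 59.6 * 13.3
dV = 792.6800 m/s

792.6800 m/s


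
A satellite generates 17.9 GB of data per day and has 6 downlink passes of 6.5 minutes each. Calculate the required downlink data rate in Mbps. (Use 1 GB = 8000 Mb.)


total contact time = 6 * 6.5 * 60 = 2340.0000 s
data = 17.9 GB = 143200.0000 Mb
rate = 143200.0000 / 2340.0000 = 61.1966 Mbps

61.1966 Mbps


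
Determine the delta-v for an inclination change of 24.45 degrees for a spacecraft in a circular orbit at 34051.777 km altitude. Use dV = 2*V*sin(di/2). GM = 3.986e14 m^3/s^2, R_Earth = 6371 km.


r = 40422.7770 km = 4.0422777e+07 m
V = sqrt(mu/r) = 3140.1875 m/s
di = 24.45 deg = 0.426733 rad
dV = 2*V*sin(di/2) = 2*3140.1875*sin(0.2133665)
dV = 1329.8773 m/s = 1.3299 km/s

1.3299 km/s


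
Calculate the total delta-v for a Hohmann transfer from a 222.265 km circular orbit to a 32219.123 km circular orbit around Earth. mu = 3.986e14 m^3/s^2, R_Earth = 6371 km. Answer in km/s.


r1 = 6593.2650 km = 6.593265e+06 m
r2 = 38590.1230 km = 3.8590123e+07 m
dv1 = sqrt(mu/r1)*(sqrt(2*r2/(r1+r2)) - 1) = 2386.7453 m/s
dv2 = sqrt(mu/r2)*(1 - sqrt(2*r1/(r1+r2))) = 1477.6600 m/s
total dv = |dv1| + |dv2| = 2386.7453 + 1477.6600 = 3864.4053 m/s = 3.8644 km/s

3.8644 km/s


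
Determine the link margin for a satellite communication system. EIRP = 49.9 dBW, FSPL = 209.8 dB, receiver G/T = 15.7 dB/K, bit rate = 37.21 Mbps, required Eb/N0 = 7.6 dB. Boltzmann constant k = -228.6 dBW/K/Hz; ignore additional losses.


C/N0 = EIRP - FSPL + G/T - k = 49.9 - 209.8 + 15.7 - (-228.6)
C/N0 = 84.4000 dB-Hz
R_b = 37.21 Mbps = 3.721e+07 bps -> 10*log10(R_b) = 75.7066 dB-Hz
Eb/N0 = C/N0 - 10*log10(R_b) = 84.4000 - 75.7066 = 8.6934 dB
Margin = Eb/N0 - Eb/N0_req = 8.6934 - 7.6 = 1.0934 dB (link closes)

1.0934 dB


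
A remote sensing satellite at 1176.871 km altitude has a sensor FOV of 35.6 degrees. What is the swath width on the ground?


FOV = 35.6 deg = 0.6213372 rad
swath = 2 * alt * tan(FOV/2) = 2 * 1176.871 * tan(0.3106686)
swath = 2 * 1176.871 * 0.3210649
swath = 755.7039 km

755.7039 km


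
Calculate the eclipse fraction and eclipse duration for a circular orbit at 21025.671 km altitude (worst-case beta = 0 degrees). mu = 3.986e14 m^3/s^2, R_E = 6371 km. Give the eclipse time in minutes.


r = 27396.6710 km
T = 752.1538 min
Eclipse fraction = arcsin(R_E/r)/pi = arcsin(6371.0000/27396.6710)/pi
= arcsin(0.2325465)/pi = 0.07470579
Eclipse duration = 0.07470579 * 752.1538 = 56.1902 min

56.1902 minutes


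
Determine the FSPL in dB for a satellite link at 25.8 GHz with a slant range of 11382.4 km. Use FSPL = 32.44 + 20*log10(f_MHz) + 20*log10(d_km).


f = 25.8 GHz = 25800.0000 MHz
d = 11382.4 km
FSPL = 32.44 + 20*log10(25800.0000) + 20*log10(11382.4)
FSPL = 32.44 + 88.2324 + 81.1247
FSPL = 201.7971 dB

201.7971 dB


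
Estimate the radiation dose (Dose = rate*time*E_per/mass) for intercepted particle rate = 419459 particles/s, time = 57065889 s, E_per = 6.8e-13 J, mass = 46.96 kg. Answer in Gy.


Total energy deposited = rate * time * E_per
  = 419459 * 57065889 * 6.8e-13 = 16.2770 J
Dose = E_total / mass = 16.2770 / 46.96
Dose = 0.3466147 Gy

0.3466 Gy


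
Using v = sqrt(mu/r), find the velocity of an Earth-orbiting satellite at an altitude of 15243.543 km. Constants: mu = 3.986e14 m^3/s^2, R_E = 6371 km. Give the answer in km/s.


r = R_E + alt = 6371.0 + 15243.543 = 21614.5430 km = 2.1614543e+07 m
v = sqrt(mu/r) = sqrt(3.986e14 / 2.1614543e+07) = 4294.3320 m/s = 4.2943 km/s

4.2943 km/s


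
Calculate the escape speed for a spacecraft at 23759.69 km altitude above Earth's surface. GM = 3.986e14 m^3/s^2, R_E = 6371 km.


r = 6371.0 + 23759.69 = 30130.6900 km = 3.013069e+07 m
v_esc = sqrt(2*mu/r) = sqrt(2*3.986e14 / 3.013069e+07)
v_esc = 5143.7412 m/s = 5.1437 km/s

5.1437 km/s


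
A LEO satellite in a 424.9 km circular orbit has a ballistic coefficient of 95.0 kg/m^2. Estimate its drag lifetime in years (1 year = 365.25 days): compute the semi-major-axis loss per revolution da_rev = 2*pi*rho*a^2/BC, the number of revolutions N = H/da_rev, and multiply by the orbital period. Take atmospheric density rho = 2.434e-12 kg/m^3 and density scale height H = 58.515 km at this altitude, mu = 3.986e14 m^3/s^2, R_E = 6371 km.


a = R_E + alt = 6795.9000 km = 6.7959e+06 m
da_rev = 2*pi*rho*a^2/BC = 2*pi*2.434e-12*(6.7959e+06)^2/95.0 = 7.434826 m per revolution
N = H/da_rev = 58515.0000 m / 7.434826 m = 7870.3929 revolutions
P = 2*pi*sqrt(a^3/mu) = 5575.4727 s
lifetime = N*P = 7870.3929 * 5575.4727 = 4.388116e+07 s = 507.8838 days
years = 507.8838 / 365.25 = 1.3905 years

1.3905 years


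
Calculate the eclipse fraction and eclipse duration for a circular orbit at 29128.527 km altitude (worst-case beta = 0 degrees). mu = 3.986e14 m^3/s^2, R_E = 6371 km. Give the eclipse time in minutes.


r = 35499.5270 km
T = 1109.4145 min
Eclipse fraction = arcsin(R_E/r)/pi = arcsin(6371.0000/35499.5270)/pi
= arcsin(0.1794672)/pi = 0.05743737
Eclipse duration = 0.05743737 * 1109.4145 = 63.7218 min

63.7218 minutes


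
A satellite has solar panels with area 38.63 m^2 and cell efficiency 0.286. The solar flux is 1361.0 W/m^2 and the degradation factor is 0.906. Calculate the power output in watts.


P = area * eta * S * degradation
P = 38.63 * 0.286 * 1361.0 * 0.906
P = 13623.1351 W

13623.1351 W


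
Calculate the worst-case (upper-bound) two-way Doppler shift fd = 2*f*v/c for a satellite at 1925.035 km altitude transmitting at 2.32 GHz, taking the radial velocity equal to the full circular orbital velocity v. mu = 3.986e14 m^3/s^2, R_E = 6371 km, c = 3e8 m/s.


r = 8.296035e+06 m
v = sqrt(mu/r) = 6931.5979 m/s (worst-case radial velocity)
f = 2.32 GHz = 2.32e+09 Hz
fd = 2*f*v/c = 2*2.32e+09*6931.5979/3.0e+08
fd = 107208.7137 Hz

107208.7137 Hz


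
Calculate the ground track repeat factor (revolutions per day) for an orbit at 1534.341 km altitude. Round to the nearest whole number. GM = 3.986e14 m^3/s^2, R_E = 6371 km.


r = 7.905341e+06 m
T = 2*pi*sqrt(r^3/mu) = 6995.0711 s = 116.5845 min
revs/day = 1440 / 116.5845 = 12.3516
Rounded: 12 revolutions per day

12 revolutions per day


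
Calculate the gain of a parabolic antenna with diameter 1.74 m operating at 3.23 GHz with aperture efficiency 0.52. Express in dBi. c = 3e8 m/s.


lambda = c/f = 3e8 / 3.23e+09 = 0.09287926 m
G = eta*(pi*D/lambda)^2 = 0.52*(pi*1.74/0.09287926)^2
G = 1801.2091 (linear)
G = 10*log10(1801.2091) = 32.5556 dBi

32.5556 dBi


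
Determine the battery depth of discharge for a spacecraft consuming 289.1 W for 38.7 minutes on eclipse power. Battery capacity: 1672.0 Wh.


E_used = P * t / 60 = 289.1 * 38.7 / 60 = 186.4695 Wh
DOD = E_used / E_total * 100 = 186.4695 / 1672.0 * 100
DOD = 11.1525 %

11.1525 %


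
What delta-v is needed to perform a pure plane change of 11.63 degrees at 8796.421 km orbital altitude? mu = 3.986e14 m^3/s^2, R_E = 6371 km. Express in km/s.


r = 15167.4210 km = 1.5167421e+07 m
V = sqrt(mu/r) = 5126.4034 m/s
di = 11.63 deg = 0.2029818 rad
dV = 2*V*sin(di/2) = 2*5126.4034*sin(0.1014909)
dV = 1038.7811 m/s = 1.0388 km/s

1.0388 km/s


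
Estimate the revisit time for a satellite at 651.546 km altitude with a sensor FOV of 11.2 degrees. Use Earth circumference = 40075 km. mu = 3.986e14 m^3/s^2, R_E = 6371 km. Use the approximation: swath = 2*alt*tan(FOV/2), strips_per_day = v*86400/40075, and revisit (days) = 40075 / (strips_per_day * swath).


swath = 2*651.546*tan(0.09773844) = 127.7693 km
v = sqrt(mu/r) = 7533.9260 m/s = 7.5339 km/s
strips/day = v*86400/40075 = 7.5339*86400/40075 = 16.2428
coverage/day = strips * swath = 16.2428 * 127.7693 = 2075.3342 km
revisit = 40075 / 2075.3342 = 19.3101 days

19.3101 days


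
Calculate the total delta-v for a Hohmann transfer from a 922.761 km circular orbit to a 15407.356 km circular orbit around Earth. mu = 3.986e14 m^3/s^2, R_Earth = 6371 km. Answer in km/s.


r1 = 7293.7610 km = 7.293761e+06 m
r2 = 21778.3560 km = 2.1778356e+07 m
dv1 = sqrt(mu/r1)*(sqrt(2*r2/(r1+r2)) - 1) = 1656.0884 m/s
dv2 = sqrt(mu/r2)*(1 - sqrt(2*r1/(r1+r2))) = 1247.6911 m/s
total dv = |dv1| + |dv2| = 1656.0884 + 1247.6911 = 2903.7794 m/s = 2.9038 km/s

2.9038 km/s


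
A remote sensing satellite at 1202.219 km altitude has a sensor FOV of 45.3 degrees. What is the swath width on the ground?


FOV = 45.3 deg = 0.7906342 rad
swath = 2 * alt * tan(FOV/2) = 2 * 1202.219 * tan(0.3953171)
swath = 2 * 1202.219 * 0.4172841
swath = 1003.3337 km

1003.3337 km


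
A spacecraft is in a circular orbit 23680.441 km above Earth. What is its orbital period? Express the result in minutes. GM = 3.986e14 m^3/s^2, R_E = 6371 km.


r = 30051.4410 km = 3.0051441e+07 m
T = 2*pi*sqrt(r^3/mu) = 2*pi*sqrt(2.7139129e+22 / 3.986e14)
T = 51845.2740 s = 864.0879 min

864.0879 minutes


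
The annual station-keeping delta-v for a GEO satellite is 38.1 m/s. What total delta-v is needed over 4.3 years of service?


dV = rate * years = 38.1 * 4.3
dV = 163.8300 m/s

163.8300 m/s


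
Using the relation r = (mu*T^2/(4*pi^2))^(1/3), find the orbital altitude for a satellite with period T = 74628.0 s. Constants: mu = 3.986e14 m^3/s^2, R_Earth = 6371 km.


T = 74628.0 s
r = (mu*T^2/(4*pi^2))^(1/3) = (3.986e14 * 74628.0^2 / (4*pi^2))^(1/3)
r = 3.8311315e+07 m = 38311.3146 km
alt = r - R_E = 38311.3146 - 6371 = 31940.3146 km

31940.3146 km


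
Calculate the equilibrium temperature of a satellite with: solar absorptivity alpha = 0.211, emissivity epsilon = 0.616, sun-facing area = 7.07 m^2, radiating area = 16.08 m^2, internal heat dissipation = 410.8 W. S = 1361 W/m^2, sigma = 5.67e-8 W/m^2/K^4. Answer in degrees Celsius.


Numerator = alpha*S*A_sun + Q_int = 0.211*1361*7.07 + 410.8 = 2441.0990 W
Denominator = eps*sigma*A_rad = 0.616*5.67e-8*16.08 = 5.6162938e-07 W/K^4
T^4 = 4.3464588e+09 K^4
T = 256.7639 K = -16.3861 C

-16.3861 degrees Celsius


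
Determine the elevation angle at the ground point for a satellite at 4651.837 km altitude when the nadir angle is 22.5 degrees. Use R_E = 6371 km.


r = R_E + alt = 11022.8370 km
Law of sines in the satellite / Earth-center / ground-point triangle:
  sin(nadir)/R_E = sin(90 + el)/r  =>  cos(el) = (r/R_E)*sin(nadir)
cos(el) = (11022.8370 / 6371.0000) * sin(22.5 deg) = 0.6621028
el = arccos(0.6621028) = 48.5396 deg
(Earth-central angle = 90 - nadir - el = 18.9604 deg)

48.5396 degrees


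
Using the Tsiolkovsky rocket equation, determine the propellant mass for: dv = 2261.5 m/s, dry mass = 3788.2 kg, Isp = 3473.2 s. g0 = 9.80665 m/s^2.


ve = Isp * g0 = 3473.2 * 9.80665 = 34060.456780 m/s
mass ratio = exp(dv/ve) = exp(2261.5/34060.456780) = 1.06865051
m_prop = m_dry * (mr - 1) = 3788.2 * (1.06865051 - 1)
m_prop = 260.0618 kg

260.0618 kg


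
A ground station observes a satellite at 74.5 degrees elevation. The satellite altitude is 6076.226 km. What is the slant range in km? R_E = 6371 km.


h = 6076.226 km, el = 74.5 deg
d = -R_E*sin(el) + sqrt((R_E*sin(el))^2 + 2*R_E*h + h^2)
d = -6371.0000*sin(1.3003) + sqrt((6371.0000*0.9636305)^2 + 2*6371.0000*6076.226 + 6076.226^2)
d = 6190.9444 km

6190.9444 km


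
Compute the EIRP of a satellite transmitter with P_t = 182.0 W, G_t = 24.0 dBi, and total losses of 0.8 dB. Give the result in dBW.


Pt = 182.0 W = 22.6007 dBW
EIRP = Pt_dBW + Gt - losses = 22.6007 + 24.0 - 0.8 = 45.8007 dBW

45.8007 dBW


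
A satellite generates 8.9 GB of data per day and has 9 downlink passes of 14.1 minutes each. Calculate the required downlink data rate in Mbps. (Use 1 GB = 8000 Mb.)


total contact time = 9 * 14.1 * 60 = 7614.0000 s
data = 8.9 GB = 71200.0000 Mb
rate = 71200.0000 / 7614.0000 = 9.3512 Mbps

9.3512 Mbps


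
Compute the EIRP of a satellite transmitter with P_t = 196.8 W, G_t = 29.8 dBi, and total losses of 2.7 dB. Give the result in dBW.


Pt = 196.8 W = 22.9403 dBW
EIRP = Pt_dBW + Gt - losses = 22.9403 + 29.8 - 2.7 = 50.0403 dBW

50.0403 dBW


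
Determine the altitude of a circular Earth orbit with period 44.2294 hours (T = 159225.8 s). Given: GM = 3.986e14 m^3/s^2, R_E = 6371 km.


T = 159225.8 s
r = (mu*T^2/(4*pi^2))^(1/3) = (3.986e14 * 159225.8^2 / (4*pi^2))^(1/3)
r = 6.3494311e+07 m = 63494.3106 km
alt = r - R_E = 63494.3106 - 6371 = 57123.3106 km

57123.3106 km


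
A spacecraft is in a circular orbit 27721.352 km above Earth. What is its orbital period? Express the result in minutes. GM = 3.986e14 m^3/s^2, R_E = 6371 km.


r = 34092.3520 km = 3.4092352e+07 m
T = 2*pi*sqrt(r^3/mu) = 2*pi*sqrt(3.9625147e+22 / 3.986e14)
T = 62646.4790 s = 1044.1080 min

1044.1080 minutes


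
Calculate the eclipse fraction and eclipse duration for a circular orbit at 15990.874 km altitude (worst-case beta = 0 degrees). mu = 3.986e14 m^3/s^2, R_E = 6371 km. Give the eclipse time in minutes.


r = 22361.8740 km
T = 554.6541 min
Eclipse fraction = arcsin(R_E/r)/pi = arcsin(6371.0000/22361.8740)/pi
= arcsin(0.2849046)/pi = 0.09196191
Eclipse duration = 0.09196191 * 554.6541 = 51.0071 min

51.0071 minutes


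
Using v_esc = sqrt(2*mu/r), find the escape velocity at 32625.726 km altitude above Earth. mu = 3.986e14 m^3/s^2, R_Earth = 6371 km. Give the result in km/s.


r = 6371.0 + 32625.726 = 38996.7260 km = 3.8996726e+07 m
v_esc = sqrt(2*mu/r) = sqrt(2*3.986e14 / 3.8996726e+07)
v_esc = 4521.3650 m/s = 4.5214 km/s

4.5214 km/s


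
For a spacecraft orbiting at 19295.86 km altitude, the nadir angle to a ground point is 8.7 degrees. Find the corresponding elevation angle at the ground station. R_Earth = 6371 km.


r = R_E + alt = 25666.8600 km
Law of sines in the satellite / Earth-center / ground-point triangle:
  sin(nadir)/R_E = sin(90 + el)/r  =>  cos(el) = (r/R_E)*sin(nadir)
cos(el) = (25666.8600 / 6371.0000) * sin(8.7 deg) = 0.6093848
el = arccos(0.6093848) = 52.4550 deg
(Earth-central angle = 90 - nadir - el = 28.8450 deg)

52.4550 degrees


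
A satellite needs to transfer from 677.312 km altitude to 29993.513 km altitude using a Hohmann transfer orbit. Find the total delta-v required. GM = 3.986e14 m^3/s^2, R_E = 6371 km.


r1 = 7048.3120 km = 7.048312e+06 m
r2 = 36364.5130 km = 3.6364513e+07 m
dv1 = sqrt(mu/r1)*(sqrt(2*r2/(r1+r2)) - 1) = 2213.4001 m/s
dv2 = sqrt(mu/r2)*(1 - sqrt(2*r1/(r1+r2))) = 1424.1824 m/s
total dv = |dv1| + |dv2| = 2213.4001 + 1424.1824 = 3637.5825 m/s = 3.6376 km/s

3.6376 km/s


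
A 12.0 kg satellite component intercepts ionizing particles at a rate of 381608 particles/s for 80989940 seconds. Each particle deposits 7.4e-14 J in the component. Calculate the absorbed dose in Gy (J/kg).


Total energy deposited = rate * time * E_per
  = 381608 * 80989940 * 7.4e-14 = 2.2871 J
Dose = E_total / mass = 2.2871 / 12.0
Dose = 0.1905895 Gy

0.1906 Gy


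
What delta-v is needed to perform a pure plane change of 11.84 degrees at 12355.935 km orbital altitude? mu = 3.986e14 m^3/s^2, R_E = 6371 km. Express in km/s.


r = 18726.9350 km = 1.8726935e+07 m
V = sqrt(mu/r) = 4613.5507 m/s
di = 11.84 deg = 0.206647 rad
dV = 2*V*sin(di/2) = 2*4613.5507*sin(0.1033235)
dV = 951.6809 m/s = 0.9516809 km/s

0.9517 km/s


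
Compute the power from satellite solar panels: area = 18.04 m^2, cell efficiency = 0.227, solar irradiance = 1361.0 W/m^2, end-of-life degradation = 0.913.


P = area * eta * S * degradation
P = 18.04 * 0.227 * 1361.0 * 0.913
P = 5088.5177 W

5088.5177 W


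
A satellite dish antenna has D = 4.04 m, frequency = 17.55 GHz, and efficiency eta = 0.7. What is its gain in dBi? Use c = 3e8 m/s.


lambda = c/f = 3e8 / 1.755e+10 = 0.01709402 m
G = eta*(pi*D/lambda)^2 = 0.7*(pi*4.04/0.01709402)^2
G = 385897.7512 (linear)
G = 10*log10(385897.7512) = 55.8647 dBi

55.8647 dBi


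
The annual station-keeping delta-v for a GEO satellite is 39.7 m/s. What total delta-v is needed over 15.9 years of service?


dV = rate * years = 39.7 * 15.9
dV = 631.2300 m/s

631.2300 m/s


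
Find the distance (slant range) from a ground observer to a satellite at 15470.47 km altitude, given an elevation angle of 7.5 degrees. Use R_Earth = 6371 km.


h = 15470.47 km, el = 7.5 deg
d = -R_E*sin(el) + sqrt((R_E*sin(el))^2 + 2*R_E*h + h^2)
d = -6371.0000*sin(0.1308997) + sqrt((6371.0000*0.1305262)^2 + 2*6371.0000*15470.47 + 15470.47^2)
d = 20076.5907 km

20076.5907 km


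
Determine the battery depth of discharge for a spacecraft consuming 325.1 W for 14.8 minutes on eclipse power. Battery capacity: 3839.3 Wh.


E_used = P * t / 60 = 325.1 * 14.8 / 60 = 80.1913 Wh
DOD = E_used / E_total * 100 = 80.1913 / 3839.3 * 100
DOD = 2.0887 %

2.0887 %


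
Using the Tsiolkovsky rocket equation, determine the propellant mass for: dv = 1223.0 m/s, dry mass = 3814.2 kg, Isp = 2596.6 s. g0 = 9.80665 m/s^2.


ve = Isp * g0 = 2596.6 * 9.80665 = 25463.947390 m/s
mass ratio = exp(dv/ve) = exp(1223.0/25463.947390) = 1.04920076
m_prop = m_dry * (mr - 1) = 3814.2 * (1.04920076 - 1)
m_prop = 187.6615 kg

187.6615 kg


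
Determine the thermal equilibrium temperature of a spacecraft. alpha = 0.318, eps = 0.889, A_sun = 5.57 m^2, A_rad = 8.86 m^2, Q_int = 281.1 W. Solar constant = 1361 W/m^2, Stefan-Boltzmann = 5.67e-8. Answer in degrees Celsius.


Numerator = alpha*S*A_sun + Q_int = 0.318*1361*5.57 + 281.1 = 2691.7849 W
Denominator = eps*sigma*A_rad = 0.889*5.67e-8*8.86 = 4.4659982e-07 W/K^4
T^4 = 6.0272861e+09 K^4
T = 278.6317 K = 5.4817 C

5.4817 degrees Celsius


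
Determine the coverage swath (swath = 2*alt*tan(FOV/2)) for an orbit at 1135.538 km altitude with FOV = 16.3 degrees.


FOV = 16.3 deg = 0.2844887 rad
swath = 2 * alt * tan(FOV/2) = 2 * 1135.538 * tan(0.1422443)
swath = 2 * 1135.538 * 0.1432115
swath = 325.2443 km

325.2443 km


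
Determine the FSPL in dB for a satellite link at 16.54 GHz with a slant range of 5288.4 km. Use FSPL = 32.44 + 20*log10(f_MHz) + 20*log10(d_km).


f = 16.54 GHz = 16540.0000 MHz
d = 5288.4 km
FSPL = 32.44 + 20*log10(16540.0000) + 20*log10(5288.4)
FSPL = 32.44 + 84.3707 + 74.4665
FSPL = 191.2772 dB

191.2772 dB


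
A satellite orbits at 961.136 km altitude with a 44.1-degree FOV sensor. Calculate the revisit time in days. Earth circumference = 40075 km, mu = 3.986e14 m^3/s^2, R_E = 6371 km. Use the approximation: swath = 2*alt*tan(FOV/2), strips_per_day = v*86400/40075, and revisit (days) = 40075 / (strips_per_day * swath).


swath = 2*961.136*tan(0.3848451) = 778.6003 km
v = sqrt(mu/r) = 7373.1555 m/s = 7.3732 km/s
strips/day = v*86400/40075 = 7.3732*86400/40075 = 15.8962
coverage/day = strips * swath = 15.8962 * 778.6003 = 12376.7945 km
revisit = 40075 / 12376.7945 = 3.2379 days

3.2379 days


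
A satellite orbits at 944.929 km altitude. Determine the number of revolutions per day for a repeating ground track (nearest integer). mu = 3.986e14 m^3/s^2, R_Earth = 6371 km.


r = 7.315929e+06 m
T = 2*pi*sqrt(r^3/mu) = 6227.5245 s = 103.7921 min
revs/day = 1440 / 103.7921 = 13.8739
Rounded: 14 revolutions per day

14 revolutions per day


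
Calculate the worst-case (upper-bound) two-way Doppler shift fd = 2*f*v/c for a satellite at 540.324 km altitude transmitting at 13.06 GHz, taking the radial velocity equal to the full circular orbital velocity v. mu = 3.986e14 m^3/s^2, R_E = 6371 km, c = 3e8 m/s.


r = 6.911324e+06 m
v = sqrt(mu/r) = 7594.3047 m/s (worst-case radial velocity)
f = 13.06 GHz = 1.306e+10 Hz
fd = 2*f*v/c = 2*1.306e+10*7594.3047/3.0e+08
fd = 661210.8000 Hz

661210.8000 Hz


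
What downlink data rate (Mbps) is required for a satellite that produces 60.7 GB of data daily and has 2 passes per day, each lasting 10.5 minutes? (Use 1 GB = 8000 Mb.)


total contact time = 2 * 10.5 * 60 = 1260.0000 s
data = 60.7 GB = 485600.0000 Mb
rate = 485600.0000 / 1260.0000 = 385.3968 Mbps

385.3968 Mbps


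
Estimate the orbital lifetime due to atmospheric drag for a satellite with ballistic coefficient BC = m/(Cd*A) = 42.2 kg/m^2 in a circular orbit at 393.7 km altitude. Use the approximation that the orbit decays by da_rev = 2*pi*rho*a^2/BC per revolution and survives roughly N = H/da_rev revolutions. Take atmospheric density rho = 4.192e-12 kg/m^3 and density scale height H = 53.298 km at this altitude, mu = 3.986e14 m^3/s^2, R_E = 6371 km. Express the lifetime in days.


a = R_E + alt = 6764.7000 km = 6.7647e+06 m
da_rev = 2*pi*rho*a^2/BC = 2*pi*4.192e-12*(6.7647e+06)^2/42.2 = 28.561813 m per revolution
N = H/da_rev = 53298.0000 m / 28.561813 m = 1866.0580 revolutions
P = 2*pi*sqrt(a^3/mu) = 5537.1212 s
lifetime = N*P = 1866.0580 * 5537.1212 = 1.0332589e+07 s = 119.5902 days

119.5902 days


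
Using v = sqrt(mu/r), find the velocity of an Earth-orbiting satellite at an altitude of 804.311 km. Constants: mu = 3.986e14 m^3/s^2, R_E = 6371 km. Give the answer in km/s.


r = R_E + alt = 6371.0 + 804.311 = 7175.3110 km = 7.175311e+06 m
v = sqrt(mu/r) = sqrt(3.986e14 / 7.175311e+06) = 7453.2945 m/s = 7.4533 km/s

7.4533 km/s


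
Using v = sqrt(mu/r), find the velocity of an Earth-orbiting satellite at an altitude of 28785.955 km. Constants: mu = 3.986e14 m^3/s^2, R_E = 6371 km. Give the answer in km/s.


r = R_E + alt = 6371.0 + 28785.955 = 35156.9550 km = 3.5156955e+07 m
v = sqrt(mu/r) = sqrt(3.986e14 / 3.5156955e+07) = 3367.1543 m/s = 3.3672 km/s

3.3672 km/s


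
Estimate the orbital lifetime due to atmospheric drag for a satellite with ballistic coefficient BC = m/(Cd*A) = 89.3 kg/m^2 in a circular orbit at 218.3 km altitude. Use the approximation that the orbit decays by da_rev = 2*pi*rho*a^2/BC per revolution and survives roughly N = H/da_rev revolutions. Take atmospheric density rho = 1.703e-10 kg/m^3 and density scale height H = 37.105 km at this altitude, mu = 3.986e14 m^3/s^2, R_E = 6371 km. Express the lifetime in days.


a = R_E + alt = 6589.3000 km = 6.5893e+06 m
da_rev = 2*pi*rho*a^2/BC = 2*pi*1.703e-10*(6.5893e+06)^2/89.3 = 520.261416 m per revolution
N = H/da_rev = 37105.0000 m / 520.261416 m = 71.3199 revolutions
P = 2*pi*sqrt(a^3/mu) = 5323.1676 s
lifetime = N*P = 71.3199 * 5323.1676 = 379647.8627 s = 4.3941 days

4.3941 days


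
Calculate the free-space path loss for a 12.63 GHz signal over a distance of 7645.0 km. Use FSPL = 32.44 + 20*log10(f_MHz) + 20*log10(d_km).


f = 12.63 GHz = 12630.0000 MHz
d = 7645.0 km
FSPL = 32.44 + 20*log10(12630.0000) + 20*log10(7645.0)
FSPL = 32.44 + 82.0281 + 77.6675
FSPL = 192.1356 dB

192.1356 dB


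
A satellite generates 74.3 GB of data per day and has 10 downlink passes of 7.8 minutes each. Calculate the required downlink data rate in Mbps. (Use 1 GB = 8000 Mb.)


total contact time = 10 * 7.8 * 60 = 4680.0000 s
data = 74.3 GB = 594400.0000 Mb
rate = 594400.0000 / 4680.0000 = 127.0085 Mbps

127.0085 Mbps


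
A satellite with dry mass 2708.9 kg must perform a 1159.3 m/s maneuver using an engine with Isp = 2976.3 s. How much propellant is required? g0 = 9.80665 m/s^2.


ve = Isp * g0 = 2976.3 * 9.80665 = 29187.532395 m/s
mass ratio = exp(dv/ve) = exp(1159.3/29187.532395) = 1.04051836
m_prop = m_dry * (mr - 1) = 2708.9 * (1.04051836 - 1)
m_prop = 109.7602 kg

109.7602 kg


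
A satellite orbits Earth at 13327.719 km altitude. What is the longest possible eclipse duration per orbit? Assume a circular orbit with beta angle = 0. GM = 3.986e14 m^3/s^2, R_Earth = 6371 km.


r = 19698.7190 km
T = 458.5819 min
Eclipse fraction = arcsin(R_E/r)/pi = arcsin(6371.0000/19698.7190)/pi
= arcsin(0.323422)/pi = 0.1048333
Eclipse duration = 0.1048333 * 458.5819 = 48.0747 min

48.0747 minutes


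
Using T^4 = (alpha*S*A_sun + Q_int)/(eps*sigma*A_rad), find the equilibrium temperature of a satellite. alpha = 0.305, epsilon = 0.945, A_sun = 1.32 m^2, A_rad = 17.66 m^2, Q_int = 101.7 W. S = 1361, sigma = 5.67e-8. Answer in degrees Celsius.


Numerator = alpha*S*A_sun + Q_int = 0.305*1361*1.32 + 101.7 = 649.6386 W
Denominator = eps*sigma*A_rad = 0.945*5.67e-8*17.66 = 9.4624929e-07 W/K^4
T^4 = 6.8654065e+08 K^4
T = 161.8701 K = -111.2799 C

-111.2799 degrees Celsius


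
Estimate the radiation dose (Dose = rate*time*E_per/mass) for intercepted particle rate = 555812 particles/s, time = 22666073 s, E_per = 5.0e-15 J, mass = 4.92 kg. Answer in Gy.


Total energy deposited = rate * time * E_per
  = 555812 * 22666073 * 5.0e-15 = 0.06299038 J
Dose = E_total / mass = 0.06299038 / 4.92
Dose = 0.01280292 Gy

0.0128 Gy


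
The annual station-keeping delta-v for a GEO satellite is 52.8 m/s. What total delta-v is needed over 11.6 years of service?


dV = rate * years = 52.8 * 11.6
dV = 612.4800 m/s

612.4800 m/s


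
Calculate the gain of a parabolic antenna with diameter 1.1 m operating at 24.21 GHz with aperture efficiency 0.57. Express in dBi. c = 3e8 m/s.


lambda = c/f = 3e8 / 2.421e+10 = 0.01239157 m
G = eta*(pi*D/lambda)^2 = 0.57*(pi*1.1/0.01239157)^2
G = 44330.9503 (linear)
G = 10*log10(44330.9503) = 46.4671 dBi

46.4671 dBi


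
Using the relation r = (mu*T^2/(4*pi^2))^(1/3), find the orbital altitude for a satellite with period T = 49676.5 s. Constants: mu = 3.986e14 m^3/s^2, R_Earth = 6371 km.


T = 49676.5 s
r = (mu*T^2/(4*pi^2))^(1/3) = (3.986e14 * 49676.5^2 / (4*pi^2))^(1/3)
r = 2.9207419e+07 m = 29207.4189 km
alt = r - R_E = 29207.4189 - 6371 = 22836.4189 km

22836.4189 km


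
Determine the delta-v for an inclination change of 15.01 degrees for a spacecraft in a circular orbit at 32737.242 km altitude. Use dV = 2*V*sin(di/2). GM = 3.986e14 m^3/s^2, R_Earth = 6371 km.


r = 39108.2420 km = 3.9108242e+07 m
V = sqrt(mu/r) = 3192.5264 m/s
di = 15.01 deg = 0.2619739 rad
dV = 2*V*sin(di/2) = 2*3192.5264*sin(0.130987)
dV = 833.9691 m/s = 0.8339691 km/s

0.8340 km/s


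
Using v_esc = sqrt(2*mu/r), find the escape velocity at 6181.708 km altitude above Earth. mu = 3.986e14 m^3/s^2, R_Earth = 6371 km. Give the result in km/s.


r = 6371.0 + 6181.708 = 12552.7080 km = 1.2552708e+07 m
v_esc = sqrt(2*mu/r) = sqrt(2*3.986e14 / 1.2552708e+07)
v_esc = 7969.2038 m/s = 7.9692 km/s

7.9692 km/s


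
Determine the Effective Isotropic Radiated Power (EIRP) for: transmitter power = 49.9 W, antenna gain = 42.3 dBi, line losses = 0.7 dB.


Pt = 49.9 W = 16.9810 dBW
EIRP = Pt_dBW + Gt - losses = 16.9810 + 42.3 - 0.7 = 58.5810 dBW

58.5810 dBW


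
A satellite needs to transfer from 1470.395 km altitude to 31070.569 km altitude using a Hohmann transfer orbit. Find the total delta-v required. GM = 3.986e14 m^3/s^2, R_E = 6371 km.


r1 = 7841.3950 km = 7.841395e+06 m
r2 = 37441.5690 km = 3.7441569e+07 m
dv1 = sqrt(mu/r1)*(sqrt(2*r2/(r1+r2)) - 1) = 2038.7519 m/s
dv2 = sqrt(mu/r2)*(1 - sqrt(2*r1/(r1+r2))) = 1342.6557 m/s
total dv = |dv1| + |dv2| = 2038.7519 + 1342.6557 = 3381.4076 m/s = 3.3814 km/s

3.3814 km/s


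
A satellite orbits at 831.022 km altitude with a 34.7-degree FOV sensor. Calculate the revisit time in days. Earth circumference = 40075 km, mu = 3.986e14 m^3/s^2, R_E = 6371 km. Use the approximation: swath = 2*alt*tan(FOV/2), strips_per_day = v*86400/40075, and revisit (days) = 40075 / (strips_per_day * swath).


swath = 2*831.022*tan(0.3028146) = 519.2606 km
v = sqrt(mu/r) = 7439.4602 m/s = 7.4395 km/s
strips/day = v*86400/40075 = 7.4395*86400/40075 = 16.0392
coverage/day = strips * swath = 16.0392 * 519.2606 = 8328.5042 km
revisit = 40075 / 8328.5042 = 4.8118 days

4.8118 days


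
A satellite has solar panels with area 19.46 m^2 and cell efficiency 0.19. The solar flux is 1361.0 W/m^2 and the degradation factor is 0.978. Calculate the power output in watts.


P = area * eta * S * degradation
P = 19.46 * 0.19 * 1361.0 * 0.978
P = 4921.4538 W

4921.4538 W


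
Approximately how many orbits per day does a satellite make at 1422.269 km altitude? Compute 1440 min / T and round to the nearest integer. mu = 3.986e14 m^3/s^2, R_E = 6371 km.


r = 7.793269e+06 m
T = 2*pi*sqrt(r^3/mu) = 6846.8486 s = 114.1141 min
revs/day = 1440 / 114.1141 = 12.6189
Rounded: 13 revolutions per day

13 revolutions per day


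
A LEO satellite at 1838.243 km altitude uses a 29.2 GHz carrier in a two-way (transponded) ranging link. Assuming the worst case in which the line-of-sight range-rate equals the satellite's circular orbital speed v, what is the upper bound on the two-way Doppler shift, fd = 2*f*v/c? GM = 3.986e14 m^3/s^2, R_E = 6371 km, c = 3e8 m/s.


r = 8.209243e+06 m
v = sqrt(mu/r) = 6968.1436 m/s (worst-case radial velocity)
f = 29.2 GHz = 2.92e+10 Hz
fd = 2*f*v/c = 2*2.92e+10*6968.1436/3.0e+08
fd = 1.3564653e+06 Hz

1.3565e+06 Hz
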